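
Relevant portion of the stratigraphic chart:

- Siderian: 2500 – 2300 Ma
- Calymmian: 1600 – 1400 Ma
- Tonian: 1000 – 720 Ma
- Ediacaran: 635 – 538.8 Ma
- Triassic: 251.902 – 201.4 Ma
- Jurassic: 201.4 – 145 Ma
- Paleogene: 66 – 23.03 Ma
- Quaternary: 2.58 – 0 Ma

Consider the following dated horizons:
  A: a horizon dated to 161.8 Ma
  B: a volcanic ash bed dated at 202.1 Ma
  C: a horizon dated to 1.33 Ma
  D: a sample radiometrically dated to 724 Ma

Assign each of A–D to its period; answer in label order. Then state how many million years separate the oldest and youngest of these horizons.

A — Jurassic; B — Triassic; C — Quaternary; D — Tonian; span 722.67 million years

Match each age against the start–end ranges in the excerpt: A = 161.8 Ma → Jurassic (201.4–145); B = 202.1 Ma → Triassic (251.902–201.4); C = 1.33 Ma → Quaternary (2.58–0); D = 724 Ma → Tonian (1000–720).
The largest age is 724 Ma and the smallest is 1.33 Ma; their difference is 722.67 Myr.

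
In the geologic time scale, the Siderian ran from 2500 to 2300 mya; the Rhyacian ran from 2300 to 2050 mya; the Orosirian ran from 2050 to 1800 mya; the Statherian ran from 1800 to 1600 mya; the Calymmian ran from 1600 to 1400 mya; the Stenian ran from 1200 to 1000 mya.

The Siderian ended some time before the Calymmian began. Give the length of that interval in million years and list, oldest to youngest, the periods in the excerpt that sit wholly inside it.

The Siderian closes at 2300 Ma and the Calymmian opens at 1600 Ma, so the interval is 2300 − 1600 = 700 Myr.
A period fits inside if it starts at or after 2300 Ma and ends at or before 1600 Ma; oldest first that gives Rhyacian, Orosirian, Statherian.

700 million years; Rhyacian, Orosirian, Statherian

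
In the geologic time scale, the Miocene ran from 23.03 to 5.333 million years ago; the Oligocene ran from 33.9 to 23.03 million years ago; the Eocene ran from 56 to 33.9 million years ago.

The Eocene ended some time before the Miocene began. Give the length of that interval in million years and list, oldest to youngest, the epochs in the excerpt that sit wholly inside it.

10.87 million years; Oligocene

The Eocene closes at 33.9 Ma and the Miocene opens at 23.03 Ma, so the interval is 33.9 − 23.03 = 10.87 Myr.
An epoch fits inside if it starts at or after 33.9 Ma and ends at or before 23.03 Ma; oldest first that gives Oligocene.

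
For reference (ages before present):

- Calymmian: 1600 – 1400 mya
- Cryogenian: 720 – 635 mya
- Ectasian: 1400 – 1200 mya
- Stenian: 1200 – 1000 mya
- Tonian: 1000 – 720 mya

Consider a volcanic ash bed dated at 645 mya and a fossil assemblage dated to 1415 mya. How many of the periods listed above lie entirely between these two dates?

1415 Ma sits inside the Calymmian (1600–1400) and 645 Ma inside the Cryogenian (720–635); neither of those is wholly between the two dates.
The listed periods lying completely between them are Ectasian, Stenian, Tonian — 3 in all.

3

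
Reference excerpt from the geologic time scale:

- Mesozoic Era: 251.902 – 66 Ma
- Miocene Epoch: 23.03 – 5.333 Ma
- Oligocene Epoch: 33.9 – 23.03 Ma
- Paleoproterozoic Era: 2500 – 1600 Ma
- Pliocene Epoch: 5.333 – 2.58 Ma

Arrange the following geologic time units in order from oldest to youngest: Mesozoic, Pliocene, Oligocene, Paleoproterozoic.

Paleoproterozoic, Mesozoic, Oligocene, Pliocene

The oldest of these is Paleoproterozoic (starts 2500 Ma) and the youngest is Pliocene (ends 2.58 Ma).
In between, by decreasing start age: Mesozoic (251.902), Oligocene (33.9).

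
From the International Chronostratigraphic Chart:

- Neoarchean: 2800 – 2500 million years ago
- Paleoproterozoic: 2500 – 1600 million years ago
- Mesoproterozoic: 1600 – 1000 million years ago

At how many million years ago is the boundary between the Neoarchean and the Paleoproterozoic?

2500 million years ago

The Neoarchean ends and the Paleoproterozoic begins at 2500 million years ago.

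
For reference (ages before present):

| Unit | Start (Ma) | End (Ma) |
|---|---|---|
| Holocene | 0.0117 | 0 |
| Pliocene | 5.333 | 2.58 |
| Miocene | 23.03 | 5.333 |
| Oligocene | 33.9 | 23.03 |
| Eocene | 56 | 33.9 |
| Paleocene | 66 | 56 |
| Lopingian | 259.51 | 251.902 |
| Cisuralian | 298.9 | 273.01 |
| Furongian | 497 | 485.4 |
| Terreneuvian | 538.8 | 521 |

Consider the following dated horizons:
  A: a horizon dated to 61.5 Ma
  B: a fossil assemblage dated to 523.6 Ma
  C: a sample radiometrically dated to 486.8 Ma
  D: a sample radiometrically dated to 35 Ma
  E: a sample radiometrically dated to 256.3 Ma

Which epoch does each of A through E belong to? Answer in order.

A: 61.5 Ma lies in 66–56 Ma, so Paleocene.
B: 523.6 Ma lies in 538.8–521 Ma, so Terreneuvian.
C: 486.8 Ma lies in 497–485.4 Ma, so Furongian.
D: 35 Ma lies in 56–33.9 Ma, so Eocene.
E: 256.3 Ma lies in 259.51–251.902 Ma, so Lopingian.

A — Paleocene; B — Terreneuvian; C — Furongian; D — Eocene; E — Lopingian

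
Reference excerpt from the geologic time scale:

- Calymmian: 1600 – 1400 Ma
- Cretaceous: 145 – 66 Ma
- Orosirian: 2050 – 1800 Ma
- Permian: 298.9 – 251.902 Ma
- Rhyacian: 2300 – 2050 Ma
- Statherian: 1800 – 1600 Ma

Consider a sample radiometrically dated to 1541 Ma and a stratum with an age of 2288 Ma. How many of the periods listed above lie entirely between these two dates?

2

The older date is 2288 Ma and the younger is 1541 Ma.
Periods with start < 2288 and end > 1541 Ma: Orosirian (2050–1800), Statherian (1800–1600).
That is 2 complete periods.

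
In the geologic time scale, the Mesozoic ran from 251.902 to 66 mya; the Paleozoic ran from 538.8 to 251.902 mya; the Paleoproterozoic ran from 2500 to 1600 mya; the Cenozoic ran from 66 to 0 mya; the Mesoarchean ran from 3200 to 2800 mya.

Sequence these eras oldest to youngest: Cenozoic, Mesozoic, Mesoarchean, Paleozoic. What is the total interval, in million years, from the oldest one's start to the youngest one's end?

From the excerpt: Cenozoic 66–0; Mesozoic 251.902–66; Mesoarchean 3200–2800; Paleozoic 538.8–251.902 (Ma).
Larger Ma is earlier, so the oldest is Mesoarchean and the youngest is Cenozoic; oldest to youngest: Mesoarchean, Paleozoic, Mesozoic, Cenozoic.
Oldest start 3200 minus youngest end 0 gives 3200 Myr overall.

Mesoarchean, Paleozoic, Mesozoic, Cenozoic; total span 3200 Myr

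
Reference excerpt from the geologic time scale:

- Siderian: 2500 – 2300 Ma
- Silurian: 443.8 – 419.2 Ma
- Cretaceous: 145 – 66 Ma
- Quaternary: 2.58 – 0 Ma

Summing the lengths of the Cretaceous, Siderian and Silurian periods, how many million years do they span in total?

Each duration: Cretaceous = 79; Siderian = 200; Silurian = 24.6.
Sum: 79 + 200 + 24.6 = 303.6 Myr.

303.6 million years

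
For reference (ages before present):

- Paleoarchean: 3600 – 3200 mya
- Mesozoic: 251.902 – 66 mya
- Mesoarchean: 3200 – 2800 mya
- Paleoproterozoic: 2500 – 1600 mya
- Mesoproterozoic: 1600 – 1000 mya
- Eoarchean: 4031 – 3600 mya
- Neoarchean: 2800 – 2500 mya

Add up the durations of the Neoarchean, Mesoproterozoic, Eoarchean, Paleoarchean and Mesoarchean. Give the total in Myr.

2131 million years

Duration is start − end for each: (2800 − 2500) + (1600 − 1000) + (4031 − 3600) + (3600 − 3200) + (3200 − 2800).
That is 300 + 600 + 431 + 400 + 400, which totals 2131 million years.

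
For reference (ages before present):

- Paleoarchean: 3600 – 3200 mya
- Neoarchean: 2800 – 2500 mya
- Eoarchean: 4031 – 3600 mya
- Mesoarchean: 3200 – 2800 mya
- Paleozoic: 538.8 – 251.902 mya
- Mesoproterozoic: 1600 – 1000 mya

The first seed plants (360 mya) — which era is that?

Paleozoic

360 Ma lies between 538.8 and 251.902 Ma, so it falls in the Paleozoic.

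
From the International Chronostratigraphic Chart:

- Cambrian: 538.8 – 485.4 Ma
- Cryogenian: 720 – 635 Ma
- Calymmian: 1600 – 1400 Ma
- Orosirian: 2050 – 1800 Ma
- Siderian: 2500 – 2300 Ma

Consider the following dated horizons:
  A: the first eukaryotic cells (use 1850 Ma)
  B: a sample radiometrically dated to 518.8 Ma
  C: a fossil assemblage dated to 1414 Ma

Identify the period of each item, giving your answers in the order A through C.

A — Orosirian; B — Cambrian; C — Calymmian

A: 1850 Ma lies in 2050–1800 Ma, so Orosirian.
B: 518.8 Ma lies in 538.8–485.4 Ma, so Cambrian.
C: 1414 Ma lies in 1600–1400 Ma, so Calymmian.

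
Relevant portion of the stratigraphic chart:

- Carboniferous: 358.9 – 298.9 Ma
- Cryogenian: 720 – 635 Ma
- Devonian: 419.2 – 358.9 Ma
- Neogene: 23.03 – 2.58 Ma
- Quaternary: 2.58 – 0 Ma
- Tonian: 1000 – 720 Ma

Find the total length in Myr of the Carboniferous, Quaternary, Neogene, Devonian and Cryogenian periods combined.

Each duration: Carboniferous = 60; Quaternary = 2.58; Neogene = 20.45; Devonian = 60.3; Cryogenian = 85.
Sum: 60 + 2.58 + 20.45 + 60.3 + 85 = 228.33 Myr.

228.33 million years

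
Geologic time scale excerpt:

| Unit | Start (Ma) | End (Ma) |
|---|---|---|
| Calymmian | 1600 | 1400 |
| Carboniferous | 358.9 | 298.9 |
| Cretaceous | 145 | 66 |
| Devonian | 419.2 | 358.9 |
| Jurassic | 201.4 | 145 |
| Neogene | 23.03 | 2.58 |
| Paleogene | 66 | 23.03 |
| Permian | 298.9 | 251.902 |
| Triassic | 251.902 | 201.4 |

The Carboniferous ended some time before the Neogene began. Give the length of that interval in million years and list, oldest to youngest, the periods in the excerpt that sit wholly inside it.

End of Carboniferous = 298.9 Ma; start of Neogene = 23.03 Ma.
Gap = 298.9 − 23.03 = 275.87 Myr.
Periods wholly inside 298.9–23.03 Ma: Permian (298.9–251.902), Triassic (251.902–201.4), Jurassic (201.4–145), Cretaceous (145–66), Paleogene (66–23.03).

275.87 million years; Permian, Triassic, Jurassic, Cretaceous, Paleogene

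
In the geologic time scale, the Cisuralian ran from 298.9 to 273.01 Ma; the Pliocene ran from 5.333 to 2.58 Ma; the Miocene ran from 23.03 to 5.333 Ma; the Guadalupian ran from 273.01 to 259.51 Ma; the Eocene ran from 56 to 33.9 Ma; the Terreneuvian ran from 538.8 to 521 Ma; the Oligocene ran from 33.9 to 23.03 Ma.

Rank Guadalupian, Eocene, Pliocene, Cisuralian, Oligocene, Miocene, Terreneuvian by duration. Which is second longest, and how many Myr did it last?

Start − end for each: Guadalupian 273.01 − 259.51 = 13.5; Eocene 56 − 33.9 = 22.1; Pliocene 5.333 − 2.58 = 2.753; Cisuralian 298.9 − 273.01 = 25.89; Oligocene 33.9 − 23.03 = 10.87; Miocene 23.03 − 5.333 = 17.697; Terreneuvian 538.8 − 521 = 17.8.
Ranking these from longest: Cisuralian > Eocene > Terreneuvian > Miocene > Guadalupian > Oligocene > Pliocene.
Position 2 in that ranking is Eocene, which lasted 22.1 Myr.

Eocene, 22.1 million years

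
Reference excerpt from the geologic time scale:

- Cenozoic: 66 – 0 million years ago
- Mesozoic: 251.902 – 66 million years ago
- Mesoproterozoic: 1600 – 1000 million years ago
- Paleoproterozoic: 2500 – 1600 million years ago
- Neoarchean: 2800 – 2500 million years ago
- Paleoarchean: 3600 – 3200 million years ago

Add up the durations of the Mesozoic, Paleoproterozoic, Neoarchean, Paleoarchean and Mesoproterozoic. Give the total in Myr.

2385.902 million years

Duration is start − end for each: (251.902 − 66) + (2500 − 1600) + (2800 − 2500) + (3600 − 3200) + (1600 − 1000).
That is 185.902 + 900 + 300 + 400 + 600, which totals 2385.902 million years.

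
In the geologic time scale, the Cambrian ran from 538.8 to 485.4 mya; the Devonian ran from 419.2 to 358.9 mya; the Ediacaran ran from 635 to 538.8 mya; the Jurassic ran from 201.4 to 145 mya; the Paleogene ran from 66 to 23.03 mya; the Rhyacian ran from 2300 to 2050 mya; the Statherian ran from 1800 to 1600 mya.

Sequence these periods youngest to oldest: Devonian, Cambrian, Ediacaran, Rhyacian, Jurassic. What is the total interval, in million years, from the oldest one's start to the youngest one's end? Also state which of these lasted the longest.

Jurassic → Devonian → Cambrian → Ediacaran → Rhyacian; total span 2155 Myr; longest is Rhyacian

Start ages (Ma): Rhyacian 2300, Ediacaran 635, Cambrian 538.8, Devonian 419.2, Jurassic 201.4.
Ordered youngest to oldest: Jurassic, Devonian, Cambrian, Ediacaran, Rhyacian.
Span = 2300 − 145 = 2155 Myr.
Durations: Devonian 60.3, Rhyacian 250, Ediacaran 96.2, Jurassic 56.4, Cambrian 53.4 → longest is Rhyacian (250 Myr).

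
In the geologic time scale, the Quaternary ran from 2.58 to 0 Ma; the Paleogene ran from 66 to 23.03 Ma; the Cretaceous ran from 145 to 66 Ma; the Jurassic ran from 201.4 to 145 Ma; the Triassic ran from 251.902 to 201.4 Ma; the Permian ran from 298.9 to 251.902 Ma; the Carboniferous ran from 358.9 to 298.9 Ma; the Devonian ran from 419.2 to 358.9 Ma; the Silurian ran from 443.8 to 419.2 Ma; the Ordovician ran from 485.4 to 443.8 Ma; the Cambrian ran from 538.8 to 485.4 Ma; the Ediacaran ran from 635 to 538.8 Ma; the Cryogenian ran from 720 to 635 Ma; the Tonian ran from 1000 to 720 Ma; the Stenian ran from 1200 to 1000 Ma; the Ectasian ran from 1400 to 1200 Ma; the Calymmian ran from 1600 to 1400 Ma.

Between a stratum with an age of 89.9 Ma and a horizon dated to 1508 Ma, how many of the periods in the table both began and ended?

The older date is 1508 Ma and the younger is 89.9 Ma.
Periods with start < 1508 and end > 89.9 Ma: Ectasian (1400–1200), Stenian (1200–1000), Tonian (1000–720), Cryogenian (720–635), Ediacaran (635–538.8), Cambrian (538.8–485.4), Ordovician (485.4–443.8), Silurian (443.8–419.2), Devonian (419.2–358.9), Carboniferous (358.9–298.9), Permian (298.9–251.902), Triassic (251.902–201.4), Jurassic (201.4–145).
That is 13 complete periods.

13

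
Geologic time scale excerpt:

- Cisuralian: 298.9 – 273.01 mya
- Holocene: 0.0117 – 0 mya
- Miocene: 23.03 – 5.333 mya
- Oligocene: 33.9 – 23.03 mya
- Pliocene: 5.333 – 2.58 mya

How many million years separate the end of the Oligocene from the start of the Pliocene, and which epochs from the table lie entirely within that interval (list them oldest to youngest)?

17.697 million years; Miocene

The Oligocene closes at 23.03 Ma and the Pliocene opens at 5.333 Ma, so the interval is 23.03 − 5.333 = 17.697 Myr.
An epoch fits inside if it starts at or after 23.03 Ma and ends at or before 5.333 Ma; oldest first that gives Miocene.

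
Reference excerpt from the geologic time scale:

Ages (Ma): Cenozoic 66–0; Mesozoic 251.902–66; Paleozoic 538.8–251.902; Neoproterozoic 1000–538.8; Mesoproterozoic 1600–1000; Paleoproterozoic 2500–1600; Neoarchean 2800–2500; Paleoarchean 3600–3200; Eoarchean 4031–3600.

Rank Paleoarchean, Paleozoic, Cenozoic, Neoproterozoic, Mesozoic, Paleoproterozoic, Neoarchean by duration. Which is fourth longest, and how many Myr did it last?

Start − end for each: Paleoarchean 3600 − 3200 = 400; Paleozoic 538.8 − 251.902 = 286.898; Cenozoic 66 − 0 = 66; Neoproterozoic 1000 − 538.8 = 461.2; Mesozoic 251.902 − 66 = 185.902; Paleoproterozoic 2500 − 1600 = 900; Neoarchean 2800 − 2500 = 300.
Ranking these from longest: Paleoproterozoic > Neoproterozoic > Paleoarchean > Neoarchean > Paleozoic > Mesozoic > Cenozoic.
Position 4 in that ranking is Neoarchean, which lasted 300 Myr.

Neoarchean, 300 million years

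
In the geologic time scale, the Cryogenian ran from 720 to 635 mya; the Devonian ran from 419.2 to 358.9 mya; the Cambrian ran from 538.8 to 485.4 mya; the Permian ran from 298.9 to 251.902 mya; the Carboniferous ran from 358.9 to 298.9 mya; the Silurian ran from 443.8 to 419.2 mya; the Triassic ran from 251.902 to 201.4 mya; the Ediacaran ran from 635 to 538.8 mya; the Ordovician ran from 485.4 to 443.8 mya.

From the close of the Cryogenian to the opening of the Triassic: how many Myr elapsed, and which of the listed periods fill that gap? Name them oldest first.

End of Cryogenian = 635 Ma; start of Triassic = 251.902 Ma.
Gap = 635 − 251.902 = 383.098 Myr.
Periods wholly inside 635–251.902 Ma: Ediacaran (635–538.8), Cambrian (538.8–485.4), Ordovician (485.4–443.8), Silurian (443.8–419.2), Devonian (419.2–358.9), Carboniferous (358.9–298.9), Permian (298.9–251.902).

383.098 million years; Ediacaran, Cambrian, Ordovician, Silurian, Devonian, Carboniferous, Permian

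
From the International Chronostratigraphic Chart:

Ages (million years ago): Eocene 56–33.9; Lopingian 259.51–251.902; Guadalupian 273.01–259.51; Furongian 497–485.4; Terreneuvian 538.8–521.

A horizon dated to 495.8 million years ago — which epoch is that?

Furongian

495.8 Ma lies between 497 and 485.4 Ma, so it falls in the Furongian.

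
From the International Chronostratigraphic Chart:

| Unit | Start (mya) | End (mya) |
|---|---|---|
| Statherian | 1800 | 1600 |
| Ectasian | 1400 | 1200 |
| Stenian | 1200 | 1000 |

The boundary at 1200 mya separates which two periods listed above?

The Ectasian ends at 1200 mya and the Stenian begins at 1200 mya, so they share that boundary.

Ectasian and Stenian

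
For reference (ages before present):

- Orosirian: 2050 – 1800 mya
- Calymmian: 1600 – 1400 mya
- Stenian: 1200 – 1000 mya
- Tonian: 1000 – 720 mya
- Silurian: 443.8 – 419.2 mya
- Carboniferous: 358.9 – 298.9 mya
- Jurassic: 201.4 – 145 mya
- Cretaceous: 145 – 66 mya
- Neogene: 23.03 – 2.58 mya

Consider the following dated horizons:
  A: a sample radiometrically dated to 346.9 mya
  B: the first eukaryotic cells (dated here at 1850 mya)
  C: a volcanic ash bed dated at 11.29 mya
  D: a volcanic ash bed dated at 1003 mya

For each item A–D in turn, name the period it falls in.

Match each age against the start–end ranges in the excerpt: A = 346.9 Ma → Carboniferous (358.9–298.9); B = 1850 Ma → Orosirian (2050–1800); C = 11.29 Ma → Neogene (23.03–2.58); D = 1003 Ma → Stenian (1200–1000).

A — Carboniferous; B — Orosirian; C — Neogene; D — Stenian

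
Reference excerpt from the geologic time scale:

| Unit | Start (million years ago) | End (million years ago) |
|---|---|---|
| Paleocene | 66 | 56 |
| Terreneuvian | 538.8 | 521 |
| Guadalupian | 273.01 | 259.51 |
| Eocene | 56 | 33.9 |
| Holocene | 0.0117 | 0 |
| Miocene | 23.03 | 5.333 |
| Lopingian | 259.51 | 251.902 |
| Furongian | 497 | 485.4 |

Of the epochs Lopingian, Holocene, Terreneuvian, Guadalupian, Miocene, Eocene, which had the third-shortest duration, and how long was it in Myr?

Guadalupian, 13.5 million years

Durations: Lopingian 7.608; Holocene 0.0117; Terreneuvian 17.8; Guadalupian 13.5; Miocene 17.697; Eocene 22.1 Myr.
Sorted shortest-first: Holocene (0.0117), Lopingian (7.608), Guadalupian (13.5), Miocene (17.697), Terreneuvian (17.8), Eocene (22.1).
The third shortest is Guadalupian at 13.5 Myr.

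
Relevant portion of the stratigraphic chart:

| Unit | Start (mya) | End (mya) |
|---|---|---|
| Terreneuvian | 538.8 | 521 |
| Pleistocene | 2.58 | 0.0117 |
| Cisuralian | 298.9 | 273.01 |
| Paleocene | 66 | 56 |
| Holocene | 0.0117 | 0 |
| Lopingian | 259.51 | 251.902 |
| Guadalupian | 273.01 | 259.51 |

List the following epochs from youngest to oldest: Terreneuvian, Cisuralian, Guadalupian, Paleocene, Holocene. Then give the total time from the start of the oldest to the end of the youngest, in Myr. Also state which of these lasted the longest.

Holocene, Paleocene, Guadalupian, Cisuralian, Terreneuvian; total span 538.8 Myr; longest is Cisuralian

From the excerpt: Terreneuvian 538.8–521; Cisuralian 298.9–273.01; Guadalupian 273.01–259.51; Paleocene 66–56; Holocene 0.0117–0 (Ma).
Larger Ma is earlier, so the oldest is Terreneuvian and the youngest is Holocene; youngest to oldest: Holocene, Paleocene, Guadalupian, Cisuralian, Terreneuvian.
Oldest start 538.8 minus youngest end 0 gives 538.8 Myr overall.
Individual lengths (start − end): Cisuralian 25.89; Paleocene 10; Guadalupian 13.5; Holocene 0.0117; Terreneuvian 17.8. The largest is Cisuralian at 25.89 Myr.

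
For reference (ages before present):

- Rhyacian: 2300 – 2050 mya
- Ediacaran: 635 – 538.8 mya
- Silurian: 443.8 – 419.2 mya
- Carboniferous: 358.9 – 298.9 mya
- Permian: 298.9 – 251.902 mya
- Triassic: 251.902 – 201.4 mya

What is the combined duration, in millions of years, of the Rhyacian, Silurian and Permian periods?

Duration is start − end for each: (2300 − 2050) + (443.8 − 419.2) + (298.9 − 251.902).
That is 250 + 24.6 + 46.998, which totals 321.598 million years.

321.598 million years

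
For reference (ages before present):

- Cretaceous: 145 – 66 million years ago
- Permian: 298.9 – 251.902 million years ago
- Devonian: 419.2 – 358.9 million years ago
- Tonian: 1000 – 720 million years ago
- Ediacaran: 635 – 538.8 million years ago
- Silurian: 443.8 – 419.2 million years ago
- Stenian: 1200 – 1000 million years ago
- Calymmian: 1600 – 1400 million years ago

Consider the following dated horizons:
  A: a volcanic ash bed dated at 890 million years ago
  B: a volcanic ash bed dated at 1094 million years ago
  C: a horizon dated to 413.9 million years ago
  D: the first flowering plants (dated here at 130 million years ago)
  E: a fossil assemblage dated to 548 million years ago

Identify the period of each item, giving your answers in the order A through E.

A: 890 Ma lies in 1000–720 Ma, so Tonian.
B: 1094 Ma lies in 1200–1000 Ma, so Stenian.
C: 413.9 Ma lies in 419.2–358.9 Ma, so Devonian.
D: 130 Ma lies in 145–66 Ma, so Cretaceous.
E: 548 Ma lies in 635–538.8 Ma, so Ediacaran.

A — Tonian; B — Stenian; C — Devonian; D — Cretaceous; E — Ediacaran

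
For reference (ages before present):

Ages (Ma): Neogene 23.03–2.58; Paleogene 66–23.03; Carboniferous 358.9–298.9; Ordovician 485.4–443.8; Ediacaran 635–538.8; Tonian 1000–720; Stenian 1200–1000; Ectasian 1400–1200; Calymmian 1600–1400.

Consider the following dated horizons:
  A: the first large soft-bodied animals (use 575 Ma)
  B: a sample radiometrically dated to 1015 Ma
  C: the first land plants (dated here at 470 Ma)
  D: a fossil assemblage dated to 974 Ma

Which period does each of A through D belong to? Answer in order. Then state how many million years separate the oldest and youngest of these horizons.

A — Ediacaran; B — Stenian; C — Ordovician; D — Tonian; span 545 million years

A: 575 Ma lies in 635–538.8 Ma, so Ediacaran.
B: 1015 Ma lies in 1200–1000 Ma, so Stenian.
C: 470 Ma lies in 485.4–443.8 Ma, so Ordovician.
D: 974 Ma lies in 1000–720 Ma, so Tonian.
Oldest = 1015 Ma, youngest = 470 Ma → span 545 Myr.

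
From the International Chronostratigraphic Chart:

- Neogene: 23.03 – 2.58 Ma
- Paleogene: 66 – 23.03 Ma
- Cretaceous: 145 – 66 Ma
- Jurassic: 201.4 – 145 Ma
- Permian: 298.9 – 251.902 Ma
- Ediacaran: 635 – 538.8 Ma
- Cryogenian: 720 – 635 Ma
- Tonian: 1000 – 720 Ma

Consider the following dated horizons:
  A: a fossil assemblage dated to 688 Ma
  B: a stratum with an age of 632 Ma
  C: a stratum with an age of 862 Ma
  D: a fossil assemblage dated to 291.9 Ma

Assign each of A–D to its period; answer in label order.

A: 688 Ma lies in 720–635 Ma, so Cryogenian.
B: 632 Ma lies in 635–538.8 Ma, so Ediacaran.
C: 862 Ma lies in 1000–720 Ma, so Tonian.
D: 291.9 Ma lies in 298.9–251.902 Ma, so Permian.

A — Cryogenian; B — Ediacaran; C — Tonian; D — Permian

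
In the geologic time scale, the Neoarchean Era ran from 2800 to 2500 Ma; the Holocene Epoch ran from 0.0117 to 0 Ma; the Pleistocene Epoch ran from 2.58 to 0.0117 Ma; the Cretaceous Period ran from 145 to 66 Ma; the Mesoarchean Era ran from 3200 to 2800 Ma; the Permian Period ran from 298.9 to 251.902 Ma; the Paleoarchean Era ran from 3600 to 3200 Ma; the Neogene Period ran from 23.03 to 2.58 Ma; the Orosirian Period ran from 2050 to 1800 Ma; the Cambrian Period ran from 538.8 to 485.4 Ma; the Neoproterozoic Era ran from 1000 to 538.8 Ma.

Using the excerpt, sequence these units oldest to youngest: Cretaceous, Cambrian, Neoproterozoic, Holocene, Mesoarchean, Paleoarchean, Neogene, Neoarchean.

Paleoarchean, then Mesoarchean, then Neoarchean, then Neoproterozoic, then Cambrian, then Cretaceous, then Neogene, then Holocene

Sorting by start age (descending Ma, since larger Ma = older): Paleoarchean start 3600, Mesoarchean start 3200, Neoarchean start 2800, Neoproterozoic start 1000, Cambrian start 538.8, Cretaceous start 145, Neogene start 23.03, Holocene start 0.0117.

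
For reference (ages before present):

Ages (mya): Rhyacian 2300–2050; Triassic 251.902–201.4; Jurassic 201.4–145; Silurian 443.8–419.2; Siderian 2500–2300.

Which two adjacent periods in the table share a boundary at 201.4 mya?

The Triassic ends at 201.4 mya and the Jurassic begins at 201.4 mya, so they share that boundary.

Triassic and Jurassic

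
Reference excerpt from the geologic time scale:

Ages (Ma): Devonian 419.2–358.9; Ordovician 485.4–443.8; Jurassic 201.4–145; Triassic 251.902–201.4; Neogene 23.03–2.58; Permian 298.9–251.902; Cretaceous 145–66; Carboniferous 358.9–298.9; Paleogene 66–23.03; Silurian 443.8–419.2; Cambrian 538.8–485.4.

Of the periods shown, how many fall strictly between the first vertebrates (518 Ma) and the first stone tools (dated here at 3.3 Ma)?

9

518 Ma sits inside the Cambrian (538.8–485.4) and 3.3 Ma inside the Neogene (23.03–2.58); neither of those is wholly between the two dates.
The listed periods lying completely between them are Ordovician, Silurian, Devonian, Carboniferous, Permian, Triassic, Jurassic, Cretaceous, Paleogene — 9 in all.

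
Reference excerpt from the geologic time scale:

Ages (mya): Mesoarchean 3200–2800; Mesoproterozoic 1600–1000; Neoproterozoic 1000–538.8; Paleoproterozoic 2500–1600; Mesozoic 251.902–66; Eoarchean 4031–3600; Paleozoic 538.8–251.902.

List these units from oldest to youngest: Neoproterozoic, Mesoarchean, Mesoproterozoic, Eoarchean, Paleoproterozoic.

Read off each span (Ma): Neoproterozoic 1000–538.8; Mesoarchean 3200–2800; Mesoproterozoic 1600–1000; Eoarchean 4031–3600; Paleoproterozoic 2500–1600.
Larger Ma is older, so oldest→youngest is Eoarchean, Mesoarchean, Paleoproterozoic, Mesoproterozoic, Neoproterozoic.

Eoarchean, Mesoarchean, Paleoproterozoic, Mesoproterozoic, Neoproterozoic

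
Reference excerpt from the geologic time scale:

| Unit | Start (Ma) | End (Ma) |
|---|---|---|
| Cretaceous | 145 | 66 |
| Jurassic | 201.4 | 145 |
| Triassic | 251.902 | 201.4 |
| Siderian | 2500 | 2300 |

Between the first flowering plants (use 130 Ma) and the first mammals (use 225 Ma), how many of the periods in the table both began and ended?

The older date is 225 Ma and the younger is 130 Ma.
Periods with start < 225 and end > 130 Ma: Jurassic (201.4–145).
That is 1 complete period.

1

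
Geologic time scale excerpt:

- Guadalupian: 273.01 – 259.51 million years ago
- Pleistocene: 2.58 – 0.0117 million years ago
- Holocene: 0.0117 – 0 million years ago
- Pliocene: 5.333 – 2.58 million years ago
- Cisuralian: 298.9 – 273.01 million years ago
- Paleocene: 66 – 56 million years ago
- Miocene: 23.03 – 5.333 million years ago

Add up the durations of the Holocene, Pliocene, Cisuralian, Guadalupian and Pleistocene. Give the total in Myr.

44.723 million years

Each duration: Holocene = 0.0117; Pliocene = 2.753; Cisuralian = 25.89; Guadalupian = 13.5; Pleistocene = 2.5683.
Sum: 0.0117 + 2.753 + 25.89 + 13.5 + 2.5683 = 44.723 Myr.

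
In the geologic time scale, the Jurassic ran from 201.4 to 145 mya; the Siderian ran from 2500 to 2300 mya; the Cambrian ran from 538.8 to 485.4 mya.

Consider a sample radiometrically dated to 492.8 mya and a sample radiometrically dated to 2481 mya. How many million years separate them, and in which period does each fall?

1988.2 million years apart; the first in the Cambrian, the second in the Siderian

Elapsed time: 2481 − 492.8 = 1988.2 Myr.
492.8 Ma lies within 538.8–485.4 Ma: Cambrian.
2481 Ma lies within 2500–2300 Ma: Siderian.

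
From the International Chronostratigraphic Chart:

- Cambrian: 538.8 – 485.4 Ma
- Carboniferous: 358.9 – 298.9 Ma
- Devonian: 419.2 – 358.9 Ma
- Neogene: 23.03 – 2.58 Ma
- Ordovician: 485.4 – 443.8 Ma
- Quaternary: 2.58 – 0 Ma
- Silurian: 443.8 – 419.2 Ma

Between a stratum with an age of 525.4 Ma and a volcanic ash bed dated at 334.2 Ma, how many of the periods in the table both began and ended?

525.4 Ma sits inside the Cambrian (538.8–485.4) and 334.2 Ma inside the Carboniferous (358.9–298.9); neither of those is wholly between the two dates.
The listed periods lying completely between them are Ordovician, Silurian, Devonian — 3 in all.

3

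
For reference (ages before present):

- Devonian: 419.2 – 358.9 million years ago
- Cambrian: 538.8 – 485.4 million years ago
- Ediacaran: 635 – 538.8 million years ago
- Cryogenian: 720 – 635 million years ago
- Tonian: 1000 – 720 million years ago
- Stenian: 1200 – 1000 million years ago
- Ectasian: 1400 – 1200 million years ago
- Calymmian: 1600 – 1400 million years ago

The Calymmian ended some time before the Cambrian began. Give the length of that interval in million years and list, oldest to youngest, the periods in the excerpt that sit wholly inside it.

End of Calymmian = 1400 Ma; start of Cambrian = 538.8 Ma.
Gap = 1400 − 538.8 = 861.2 Myr.
Periods wholly inside 1400–538.8 Ma: Ectasian (1400–1200), Stenian (1200–1000), Tonian (1000–720), Cryogenian (720–635), Ediacaran (635–538.8).

861.2 million years; Ectasian, Stenian, Tonian, Cryogenian, Ediacaran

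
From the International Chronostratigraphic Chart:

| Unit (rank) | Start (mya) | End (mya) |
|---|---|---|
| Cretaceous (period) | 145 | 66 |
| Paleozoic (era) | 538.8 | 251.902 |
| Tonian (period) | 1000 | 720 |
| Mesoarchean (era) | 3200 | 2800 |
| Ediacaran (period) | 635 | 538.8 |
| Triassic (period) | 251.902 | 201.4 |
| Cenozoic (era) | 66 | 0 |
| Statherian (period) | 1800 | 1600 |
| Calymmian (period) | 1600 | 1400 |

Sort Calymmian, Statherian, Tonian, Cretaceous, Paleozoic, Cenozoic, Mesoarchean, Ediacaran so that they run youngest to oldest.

Read off each span (Ma): Calymmian 1600–1400; Statherian 1800–1600; Tonian 1000–720; Cretaceous 145–66; Paleozoic 538.8–251.902; Cenozoic 66–0; Mesoarchean 3200–2800; Ediacaran 635–538.8.
Larger Ma is older, so oldest→youngest is Mesoarchean, Statherian, Calymmian, Tonian, Ediacaran, Paleozoic, Cretaceous, Cenozoic; reverse it for youngest→oldest.

Cenozoic, Cretaceous, Paleozoic, Ediacaran, Tonian, Calymmian, Statherian, Mesoarchean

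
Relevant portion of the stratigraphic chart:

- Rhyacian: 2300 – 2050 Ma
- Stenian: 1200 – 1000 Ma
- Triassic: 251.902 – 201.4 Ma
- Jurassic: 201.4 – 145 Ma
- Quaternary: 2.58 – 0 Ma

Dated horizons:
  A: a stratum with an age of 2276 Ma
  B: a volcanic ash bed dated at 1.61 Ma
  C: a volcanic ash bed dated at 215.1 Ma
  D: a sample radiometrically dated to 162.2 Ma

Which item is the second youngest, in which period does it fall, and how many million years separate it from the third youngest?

Sorted youngest-first by Ma: B (1.61), D (162.2), C (215.1), A (2276).
The second youngest is D at 162.2 Ma, which lies in 201.4–145 Ma: the Jurassic.
The third youngest is C at 215.1 Ma; separation = |162.2 − 215.1| = 52.9 Myr.

D, in the Jurassic; 52.9 million years to C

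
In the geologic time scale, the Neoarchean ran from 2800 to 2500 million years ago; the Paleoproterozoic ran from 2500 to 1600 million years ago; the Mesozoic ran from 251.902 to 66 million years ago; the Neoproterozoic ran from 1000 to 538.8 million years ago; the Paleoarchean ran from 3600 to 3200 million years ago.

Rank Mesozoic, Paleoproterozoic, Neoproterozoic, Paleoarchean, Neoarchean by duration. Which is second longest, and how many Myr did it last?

Neoproterozoic, 461.2 million years

Start − end for each: Mesozoic 251.902 − 66 = 185.902; Paleoproterozoic 2500 − 1600 = 900; Neoproterozoic 1000 − 538.8 = 461.2; Paleoarchean 3600 − 3200 = 400; Neoarchean 2800 − 2500 = 300.
Ranking these from longest: Paleoproterozoic > Neoproterozoic > Paleoarchean > Neoarchean > Mesozoic.
Position 2 in that ranking is Neoproterozoic, which lasted 461.2 Myr.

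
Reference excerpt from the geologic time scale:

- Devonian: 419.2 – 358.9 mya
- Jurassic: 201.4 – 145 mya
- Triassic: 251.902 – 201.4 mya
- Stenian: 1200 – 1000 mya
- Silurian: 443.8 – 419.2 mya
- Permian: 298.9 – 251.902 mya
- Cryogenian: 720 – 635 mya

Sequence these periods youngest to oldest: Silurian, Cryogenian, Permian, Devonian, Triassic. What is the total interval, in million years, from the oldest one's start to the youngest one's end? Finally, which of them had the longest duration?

Triassic → Permian → Devonian → Silurian → Cryogenian; total span 518.6 Myr; longest is Cryogenian

Start ages (Ma): Cryogenian 720, Silurian 443.8, Devonian 419.2, Permian 298.9, Triassic 251.902.
Ordered youngest to oldest: Triassic, Permian, Devonian, Silurian, Cryogenian.
Span = 720 − 201.4 = 518.6 Myr.
Durations: Triassic 50.502, Devonian 60.3, Permian 46.998, Silurian 24.6, Cryogenian 85 → longest is Cryogenian (85 Myr).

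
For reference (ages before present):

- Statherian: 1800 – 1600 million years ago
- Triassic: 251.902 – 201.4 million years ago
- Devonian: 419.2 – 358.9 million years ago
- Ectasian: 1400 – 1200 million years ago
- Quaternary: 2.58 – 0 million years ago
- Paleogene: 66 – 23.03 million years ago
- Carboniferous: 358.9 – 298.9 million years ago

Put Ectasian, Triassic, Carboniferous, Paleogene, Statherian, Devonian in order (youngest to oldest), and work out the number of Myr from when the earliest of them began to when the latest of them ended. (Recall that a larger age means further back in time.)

Start ages (Ma): Statherian 1800, Ectasian 1400, Devonian 419.2, Carboniferous 358.9, Triassic 251.902, Paleogene 66.
Ordered youngest to oldest: Paleogene, Triassic, Carboniferous, Devonian, Ectasian, Statherian.
Span = 1800 − 23.03 = 1776.97 Myr.

Paleogene, Triassic, Carboniferous, Devonian, Ectasian, Statherian; total span 1776.97 Myr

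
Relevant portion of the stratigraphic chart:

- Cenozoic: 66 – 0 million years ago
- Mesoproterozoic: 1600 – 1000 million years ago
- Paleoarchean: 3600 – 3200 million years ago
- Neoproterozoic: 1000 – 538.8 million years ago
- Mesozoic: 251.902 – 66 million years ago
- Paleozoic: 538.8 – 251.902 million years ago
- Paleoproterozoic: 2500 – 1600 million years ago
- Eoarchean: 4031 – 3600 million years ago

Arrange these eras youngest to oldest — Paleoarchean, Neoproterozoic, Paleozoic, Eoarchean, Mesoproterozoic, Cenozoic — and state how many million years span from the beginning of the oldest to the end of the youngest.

From the excerpt: Paleoarchean 3600–3200; Neoproterozoic 1000–538.8; Paleozoic 538.8–251.902; Eoarchean 4031–3600; Mesoproterozoic 1600–1000; Cenozoic 66–0 (Ma).
Larger Ma is earlier, so the oldest is Eoarchean and the youngest is Cenozoic; youngest to oldest: Cenozoic, Paleozoic, Neoproterozoic, Mesoproterozoic, Paleoarchean, Eoarchean.
Oldest start 4031 minus youngest end 0 gives 4031 Myr overall.

Cenozoic → Paleozoic → Neoproterozoic → Mesoproterozoic → Paleoarchean → Eoarchean; total span 4031 Myr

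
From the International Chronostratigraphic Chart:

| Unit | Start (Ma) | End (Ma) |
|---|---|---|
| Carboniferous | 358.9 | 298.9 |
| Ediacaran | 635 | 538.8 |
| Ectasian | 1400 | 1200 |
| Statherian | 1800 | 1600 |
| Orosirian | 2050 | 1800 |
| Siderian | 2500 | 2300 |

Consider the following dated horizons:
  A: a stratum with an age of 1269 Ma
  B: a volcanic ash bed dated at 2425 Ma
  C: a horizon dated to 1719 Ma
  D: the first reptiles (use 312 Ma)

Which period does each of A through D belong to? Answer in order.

A — Ectasian; B — Siderian; C — Statherian; D — Carboniferous

Match each age against the start–end ranges in the excerpt: A = 1269 Ma → Ectasian (1400–1200); B = 2425 Ma → Siderian (2500–2300); C = 1719 Ma → Statherian (1800–1600); D = 312 Ma → Carboniferous (358.9–298.9).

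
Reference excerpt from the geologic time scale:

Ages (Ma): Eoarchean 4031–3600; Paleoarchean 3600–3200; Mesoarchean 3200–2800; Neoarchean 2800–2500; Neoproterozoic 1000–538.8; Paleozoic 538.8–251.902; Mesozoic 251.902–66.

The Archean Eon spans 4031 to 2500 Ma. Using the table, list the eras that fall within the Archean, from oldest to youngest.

Eras with both bounds inside 4031–2500 Ma: Eoarchean (4031–3600), Paleoarchean (3600–3200), Mesoarchean (3200–2800), Neoarchean (2800–2500).

Eoarchean, Paleoarchean, Mesoarchean, Neoarchean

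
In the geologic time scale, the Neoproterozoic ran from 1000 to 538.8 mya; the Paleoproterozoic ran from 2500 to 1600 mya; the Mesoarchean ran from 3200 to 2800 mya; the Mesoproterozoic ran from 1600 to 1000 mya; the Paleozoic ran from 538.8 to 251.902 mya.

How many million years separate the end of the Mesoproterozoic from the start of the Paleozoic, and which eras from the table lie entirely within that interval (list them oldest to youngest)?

461.2 million years; Neoproterozoic

End of Mesoproterozoic = 1000 Ma; start of Paleozoic = 538.8 Ma.
Gap = 1000 − 538.8 = 461.2 Myr.
Eras wholly inside 1000–538.8 Ma: Neoproterozoic (1000–538.8).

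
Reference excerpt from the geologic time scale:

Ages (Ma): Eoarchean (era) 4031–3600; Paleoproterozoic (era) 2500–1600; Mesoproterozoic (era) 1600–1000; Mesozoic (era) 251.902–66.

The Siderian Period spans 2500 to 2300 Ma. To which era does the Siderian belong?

Paleoproterozoic

The Siderian (2500–2300 Ma) lies entirely within 2500–1600 Ma, the Paleoproterozoic Era.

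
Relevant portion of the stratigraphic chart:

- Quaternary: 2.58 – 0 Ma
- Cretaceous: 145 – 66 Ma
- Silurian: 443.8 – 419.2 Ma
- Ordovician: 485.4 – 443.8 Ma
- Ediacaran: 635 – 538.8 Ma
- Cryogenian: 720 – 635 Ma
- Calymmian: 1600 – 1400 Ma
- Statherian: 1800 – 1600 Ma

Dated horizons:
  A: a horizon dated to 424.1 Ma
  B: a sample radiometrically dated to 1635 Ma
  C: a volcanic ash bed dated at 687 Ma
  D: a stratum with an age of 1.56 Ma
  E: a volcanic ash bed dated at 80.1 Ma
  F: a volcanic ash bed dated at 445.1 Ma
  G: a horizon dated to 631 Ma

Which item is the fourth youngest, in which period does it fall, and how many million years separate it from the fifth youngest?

F, in the Ordovician; 185.9 million years to G

Sorted youngest-first by Ma: D (1.56), E (80.1), A (424.1), F (445.1), G (631), C (687), B (1635).
The fourth youngest is F at 445.1 Ma, which lies in 485.4–443.8 Ma: the Ordovician.
The fifth youngest is G at 631 Ma; separation = |445.1 − 631| = 185.9 Myr.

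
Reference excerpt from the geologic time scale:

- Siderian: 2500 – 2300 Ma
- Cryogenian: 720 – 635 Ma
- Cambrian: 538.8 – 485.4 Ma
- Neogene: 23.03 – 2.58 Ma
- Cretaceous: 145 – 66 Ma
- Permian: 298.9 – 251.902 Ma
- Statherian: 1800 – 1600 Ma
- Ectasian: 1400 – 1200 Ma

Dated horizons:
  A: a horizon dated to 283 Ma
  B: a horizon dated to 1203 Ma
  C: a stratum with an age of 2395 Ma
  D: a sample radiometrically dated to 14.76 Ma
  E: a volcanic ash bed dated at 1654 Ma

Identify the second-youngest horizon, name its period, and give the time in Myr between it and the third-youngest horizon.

A, in the Permian; 920 million years to B

Smaller Ma means younger, so youngest first: D 14.76 < A 283 < B 1203 < E 1654 < C 2395.
Counting 2 along gives A (283 Ma); the excerpt puts that inside the Permian, 298.9–251.902 Ma.
Next in line is B (1203 Ma), and 1203 − 283 = 920 Myr.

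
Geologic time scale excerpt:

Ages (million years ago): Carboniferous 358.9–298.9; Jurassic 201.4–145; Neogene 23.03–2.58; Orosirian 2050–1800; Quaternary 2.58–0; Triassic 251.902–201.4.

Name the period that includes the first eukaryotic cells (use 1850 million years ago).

Orosirian

1850 Ma lies between 2050 and 1800 Ma, so it falls in the Orosirian.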